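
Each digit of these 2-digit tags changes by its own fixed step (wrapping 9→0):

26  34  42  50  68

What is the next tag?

First digit: 2, 3, 4, 5, 6 → 7 (+1 each step, mod 10).
Second digit goes 6, 4, 2, 0, 8 → 6 (−2 each step, mod 10).
So the next tag is 76.

76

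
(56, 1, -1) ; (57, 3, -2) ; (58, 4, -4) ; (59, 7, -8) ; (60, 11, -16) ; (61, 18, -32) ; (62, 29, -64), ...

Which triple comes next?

First part — +1 each step: 56, 57, 58, 59, 60, 61, 62 → 63.
For the second part, each term is the sum of the two before it: 1, 3, 4, 7, 11, 18, 29 → 47.
Third part: ×2 each step, so -1, -2, -4, -8, -16, -32, -64 → -128.
Combining the parts gives (63, 47, -128).

(63, 47, -128)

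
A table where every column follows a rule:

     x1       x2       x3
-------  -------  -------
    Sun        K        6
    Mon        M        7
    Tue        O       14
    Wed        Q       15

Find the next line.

Thu  S  22

Column x1 goes Sun, Mon, Tue, Wed → Thu (runs through the weekdays Mon→Sun).
Column x2 goes K, M, O, Q → S (letters move forward 2 places in the alphabet).
Column x3 — alternating steps +1, +7, +1, +7, …: 6, 7, 14, 15 → 22.
Combining the parts gives Thu  S  22.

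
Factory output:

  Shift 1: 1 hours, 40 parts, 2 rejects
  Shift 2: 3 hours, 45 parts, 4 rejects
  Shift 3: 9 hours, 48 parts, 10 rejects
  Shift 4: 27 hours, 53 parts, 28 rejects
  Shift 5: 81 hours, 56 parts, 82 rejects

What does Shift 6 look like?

Hours: ×3 each step, so 1, 3, 9, 27, 81 → 243.
Parts: alternating steps +5, +3, +5, +3, …; 40, 45, 48, 53, 56 → 61.
Rejects — always 1 more than the hours: 2, 4, 10, 28, 82 → 244.
Putting it together: 243 hours, 61 parts, 244 rejects.

243 hours, 61 parts, 244 rejects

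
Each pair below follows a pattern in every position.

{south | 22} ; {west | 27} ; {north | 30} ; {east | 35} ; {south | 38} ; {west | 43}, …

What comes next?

Direction — repeats south → west → north → east: south, west, north, east, south, west → north.
For the second coordinate, alternating steps +5, +3, +5, +3, …: 22, 27, 30, 35, 38, 43 → 46.
Combining the parts gives {north | 46}.

{north | 46}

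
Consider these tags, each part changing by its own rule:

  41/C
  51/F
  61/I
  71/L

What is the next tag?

First component: +10 each step, so 41, 51, 61, 71 → 81.
Letter: letters move forward 3 places in the alphabet; C, F, I, L → O.
Putting it together: 81/O.

81/O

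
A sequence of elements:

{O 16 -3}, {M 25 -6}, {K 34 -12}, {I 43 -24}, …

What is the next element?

{G 52 -48}

Letter: O, M, K, I → G (letters move back 2 places in the alphabet).
Second entry goes 16, 25, 34, 43 → 52 (+9 each step).
For the third entry, ×2 each step: -3, -6, -12, -24 → -48.
Putting it together: {G 52 -48}.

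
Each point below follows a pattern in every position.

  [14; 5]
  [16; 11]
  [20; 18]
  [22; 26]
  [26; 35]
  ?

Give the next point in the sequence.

[28; 45]

First value — alternating steps +2, +4, +2, +4, …: 14, 16, 20, 22, 26 → 28.
Second value goes 5, 11, 18, 26, 35 → 45 (differences are 6, 7, 8, … (increasing by 1 each time)).
So the next point is [28; 45].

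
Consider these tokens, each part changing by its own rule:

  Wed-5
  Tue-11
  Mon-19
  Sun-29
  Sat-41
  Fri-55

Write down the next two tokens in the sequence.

For the day, runs backward through the weekdays Mon→Sun: Wed, Tue, Mon, Sun, Sat, Fri → Thu → Wed.
Second component: differences are 6, 8, 10, … (increasing by 2 each time), so 5, 11, 19, 29, 41, 55 → 71 → 89.
Putting the parts together: Thu-71 and then Wed-89.

Thu-71 then Wed-89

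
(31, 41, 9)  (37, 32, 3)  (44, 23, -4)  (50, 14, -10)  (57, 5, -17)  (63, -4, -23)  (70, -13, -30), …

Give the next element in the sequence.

(76, -22, -36)

For the first entry, alternating steps +6, +7, +6, +7, …: 31, 37, 44, 50, 57, 63, 70 → 76.
Second entry — −9 each step: 41, 32, 23, 14, 5, -4, -13 → -22.
Third entry: 9, 3, -4, -10, -17, -23, -30 → -36 (together with the first entry always sums to 40).
Combining the parts gives (76, -22, -36).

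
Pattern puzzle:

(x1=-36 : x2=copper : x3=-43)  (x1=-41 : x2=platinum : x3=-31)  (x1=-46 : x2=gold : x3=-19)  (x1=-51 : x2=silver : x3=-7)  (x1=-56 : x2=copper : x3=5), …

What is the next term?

X1: −5 each step, so -36, -41, -46, -51, -56 → -61.
For the x2, repeats copper → platinum → gold → silver: copper, platinum, gold, silver, copper → platinum.
X3 — +12 each step: -43, -31, -19, -7, 5 → 17.
So the next term is (x1=-61 : x2=platinum : x3=17).

(x1=-61 : x2=platinum : x3=17)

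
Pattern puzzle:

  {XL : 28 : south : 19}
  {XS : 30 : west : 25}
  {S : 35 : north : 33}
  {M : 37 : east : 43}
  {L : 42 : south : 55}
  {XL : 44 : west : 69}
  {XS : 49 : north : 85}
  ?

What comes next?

{S : 51 : east : 103}

Size — repeats XL → XS → S → M → L: XL, XS, S, M, L, XL, XS → S.
Second part — alternating steps +2, +5, +2, +5, …: 28, 30, 35, 37, 42, 44, 49 → 51.
Direction — repeats south → west → north → east: south, west, north, east, south, west, north → east.
Fourth part: 19, 25, 33, 43, 55, 69, 85 → 103 (differences are 6, 8, 10, … (increasing by 2 each time)).
So the next 4-tuple is {S : 51 : east : 103}.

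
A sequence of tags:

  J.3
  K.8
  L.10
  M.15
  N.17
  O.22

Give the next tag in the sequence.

P.24

Letter — letters move forward 1 place in the alphabet: J, K, L, M, N, O → P.
Second component: 3, 8, 10, 15, 17, 22 → 24 (alternating steps +5, +2, +5, +2, …).
Combining the parts gives P.24.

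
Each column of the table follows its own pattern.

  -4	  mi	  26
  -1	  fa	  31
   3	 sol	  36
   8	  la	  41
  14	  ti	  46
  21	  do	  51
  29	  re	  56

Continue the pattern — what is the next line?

38  mi  61

First component: differences are 3, 4, 5, … (increasing by 1 each time), so -4, -1, 3, 8, 14, 21, 29 → 38.
Note — runs through the solfège scale do→ti: mi, fa, sol, la, ti, do, re → mi.
Third component: 26, 31, 36, 41, 46, 51, 56 → 61 (+5 each step).
Putting it together: 38  mi  61.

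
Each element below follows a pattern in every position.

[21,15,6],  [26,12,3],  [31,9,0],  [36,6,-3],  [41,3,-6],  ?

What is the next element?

First part goes 21, 26, 31, 36, 41 → 46 (+5 each step).
For the second part, −3 each step: 15, 12, 9, 6, 3 → 0.
For the third part, −3 each step: 6, 3, 0, -3, -6 → -9.
So the next element is [46,0,-9].

[46,0,-9]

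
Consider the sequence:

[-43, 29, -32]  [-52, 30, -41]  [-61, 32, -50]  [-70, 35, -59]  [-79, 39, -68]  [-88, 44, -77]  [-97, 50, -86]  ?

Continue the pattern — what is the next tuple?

[-106, 57, -95]

For the first value, −9 each step: -43, -52, -61, -70, -79, -88, -97 → -106.
Second value: 29, 30, 32, 35, 39, 44, 50 → 57 (differences are 1, 2, 3, … (increasing by 1 each time)).
Third value: always 11 more than the first value, so -32, -41, -50, -59, -68, -77, -86 → -95.
So the next tuple is [-106, 57, -95].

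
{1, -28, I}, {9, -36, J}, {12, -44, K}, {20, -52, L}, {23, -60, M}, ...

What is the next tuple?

First coordinate: alternating steps +8, +3, +8, +3, …; 1, 9, 12, 20, 23 → 31.
Second coordinate: −8 each step; -28, -36, -44, -52, -60 → -68.
For the letter, letters move forward 1 place in the alphabet: I, J, K, L, M → N.
So the next tuple is {31, -68, N}.

{31, -68, N}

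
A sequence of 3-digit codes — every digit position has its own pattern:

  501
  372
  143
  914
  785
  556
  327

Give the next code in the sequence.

198

First digit: −2 each step, mod 10; 5, 3, 1, 9, 7, 5, 3 → 1.
Second digit — −3 each step, mod 10: 0, 7, 4, 1, 8, 5, 2 → 9.
Third digit: 1, 2, 3, 4, 5, 6, 7 → 8 (+1 each step, mod 10).
Putting it together: 198.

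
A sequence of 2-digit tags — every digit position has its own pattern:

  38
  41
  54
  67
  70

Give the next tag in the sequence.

For the first digit, +1 each step, mod 10: 3, 4, 5, 6, 7 → 8.
Second digit: 8, 1, 4, 7, 0 → 3 (+3 each step, mod 10).
Combining the parts gives 83.

83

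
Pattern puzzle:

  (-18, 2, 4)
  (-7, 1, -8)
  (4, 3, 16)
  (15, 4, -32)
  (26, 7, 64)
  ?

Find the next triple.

First coordinate — +11 each step: -18, -7, 4, 15, 26 → 37.
Second coordinate: 2, 1, 3, 4, 7 → 11 (each term is the sum of the two before it).
Third coordinate: ×(-2) each step; 4, -8, 16, -32, 64 → -128.
So the next triple is (37, 11, -128).

(37, 11, -128)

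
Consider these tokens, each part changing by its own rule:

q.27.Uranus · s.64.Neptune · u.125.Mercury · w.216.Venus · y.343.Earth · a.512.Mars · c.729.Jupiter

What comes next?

e.1000.Saturn

Letter: q, s, u, w, y, a, c → e (letters move forward 2 places in the alphabet, wrapping Z→A).
Second component: 27, 64, 125, 216, 343, 512, 729 → 1000 (perfect cubes: 3³, 4³, 5³, …).
Planet: Uranus, Neptune, Mercury, Venus, Earth, Mars, Jupiter → Saturn (runs through the planets Mercury→Neptune).
Putting it together: e.1000.Saturn.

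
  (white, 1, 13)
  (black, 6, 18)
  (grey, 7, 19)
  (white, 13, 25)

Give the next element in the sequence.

(black, 20, 32)

Shade: white, black, grey, white → black (repeats white → black → grey).
Second coordinate: each term is the sum of the two before it, so 1, 6, 7, 13 → 20.
Third coordinate — always 12 more than the second coordinate: 13, 18, 19, 25 → 32.
Combining the parts gives (black, 20, 32).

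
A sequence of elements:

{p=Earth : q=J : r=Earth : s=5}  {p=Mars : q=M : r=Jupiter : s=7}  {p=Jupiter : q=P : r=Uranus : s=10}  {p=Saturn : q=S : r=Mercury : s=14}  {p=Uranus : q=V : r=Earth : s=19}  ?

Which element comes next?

{p=Neptune : q=Y : r=Jupiter : s=25}

P: runs through the planets Mercury→Neptune, so Earth, Mars, Jupiter, Saturn, Uranus → Neptune.
Q: letters move forward 3 places in the alphabet; J, M, P, S, V → Y.
R — repeats Earth → Jupiter → Uranus → Mercury: Earth, Jupiter, Uranus, Mercury, Earth → Jupiter.
For the s, differences are 2, 3, 4, … (increasing by 1 each time): 5, 7, 10, 14, 19 → 25.
Putting it together: {p=Neptune : q=Y : r=Jupiter : s=25}.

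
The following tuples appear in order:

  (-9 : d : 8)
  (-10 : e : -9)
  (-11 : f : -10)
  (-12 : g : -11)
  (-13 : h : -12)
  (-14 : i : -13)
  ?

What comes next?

(-15 : j : -14)

First component: -9, -10, -11, -12, -13, -14 → -15 (−1 each step).
For the letter, letters move forward 1 place in the alphabet: d, e, f, g, h, i → j.
Third component — always the previous value of the first component: 8, -9, -10, -11, -12, -13 → -14.
Combining the parts gives (-15 : j : -14).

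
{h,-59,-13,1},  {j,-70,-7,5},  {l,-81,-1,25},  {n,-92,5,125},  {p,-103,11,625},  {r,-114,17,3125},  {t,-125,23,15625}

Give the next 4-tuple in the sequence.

Letter goes h, j, l, n, p, r, t → v (letters move forward 2 places in the alphabet).
Second part — −11 each step: -59, -70, -81, -92, -103, -114, -125 → -136.
For the third part, +6 each step: -13, -7, -1, 5, 11, 17, 23 → 29.
For the fourth part, ×5 each step: 1, 5, 25, 125, 625, 3125, 15625 → 78125.
Putting it together: {v,-136,29,78125}.

{v,-136,29,78125}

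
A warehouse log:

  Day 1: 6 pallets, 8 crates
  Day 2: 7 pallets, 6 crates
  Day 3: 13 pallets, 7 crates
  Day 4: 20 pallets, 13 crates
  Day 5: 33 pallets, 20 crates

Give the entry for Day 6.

53 pallets, 33 crates

Pallets: each term is the sum of the two before it; 6, 7, 13, 20, 33 → 53.
Crates: always the previous value of the pallets, so 8, 6, 7, 13, 20 → 33.
Putting it together: 53 pallets, 33 crates.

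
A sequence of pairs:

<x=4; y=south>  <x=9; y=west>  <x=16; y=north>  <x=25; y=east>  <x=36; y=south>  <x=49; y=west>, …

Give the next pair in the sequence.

X — differences are 5, 7, 9, … (increasing by 2 each time): 4, 9, 16, 25, 36, 49 → 64.
Y: repeats south → west → north → east; south, west, north, east, south, west → north.
Putting it together: <x=64; y=north>.

<x=64; y=north>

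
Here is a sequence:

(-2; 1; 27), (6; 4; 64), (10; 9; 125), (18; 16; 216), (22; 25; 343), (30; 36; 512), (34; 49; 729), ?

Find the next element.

First slot: -2, 6, 10, 18, 22, 30, 34 → 42 (alternating steps +8, +4, +8, +4, …).
For the second slot, perfect squares: 1², 2², 3², …: 1, 4, 9, 16, 25, 36, 49 → 64.
Third slot: perfect cubes: 3³, 4³, 5³, …, so 27, 64, 125, 216, 343, 512, 729 → 1000.
Combining the parts gives (42; 64; 1000).

(42; 64; 1000)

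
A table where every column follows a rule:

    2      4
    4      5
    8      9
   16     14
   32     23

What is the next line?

First component: ×2 each step, so 2, 4, 8, 16, 32 → 64.
Second component: each term is the sum of the two before it; 4, 5, 9, 14, 23 → 37.
So the next line is 64  37.

64  37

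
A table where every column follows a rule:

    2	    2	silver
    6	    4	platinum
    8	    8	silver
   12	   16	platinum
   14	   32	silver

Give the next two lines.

First component goes 2, 6, 8, 12, 14 → 18 → 20 (alternating steps +4, +2, +4, +2, …).
Second component: ×2 each step; 2, 4, 8, 16, 32 → 64 → 128.
For the metal, alternates silver ↔ platinum: silver, platinum, silver, platinum, silver → platinum → silver.
Putting the parts together: 18  64  platinum and then 20  128  silver.

18  64  platinum; 20  128  silver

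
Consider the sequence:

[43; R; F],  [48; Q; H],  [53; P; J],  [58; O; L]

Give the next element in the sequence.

[63; N; N]

First component goes 43, 48, 53, 58 → 63 (+5 each step).
For the first letter, letters move back 1 place in the alphabet: R, Q, P, O → N.
Second letter: F, H, J, L → N (letters move forward 2 places in the alphabet).
Putting it together: [63; N; N].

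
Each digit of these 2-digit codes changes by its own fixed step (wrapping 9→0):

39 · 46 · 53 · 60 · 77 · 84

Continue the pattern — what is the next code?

First digit — +1 each step, mod 10: 3, 4, 5, 6, 7, 8 → 9.
Second digit: −3 each step, mod 10; 9, 6, 3, 0, 7, 4 → 1.
So the next code is 91.

91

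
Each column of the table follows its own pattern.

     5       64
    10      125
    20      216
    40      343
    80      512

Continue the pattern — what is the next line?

160  729

First component: ×2 each step, so 5, 10, 20, 40, 80 → 160.
Second component: perfect cubes: 4³, 5³, 6³, …, so 64, 125, 216, 343, 512 → 729.
Putting it together: 160  729.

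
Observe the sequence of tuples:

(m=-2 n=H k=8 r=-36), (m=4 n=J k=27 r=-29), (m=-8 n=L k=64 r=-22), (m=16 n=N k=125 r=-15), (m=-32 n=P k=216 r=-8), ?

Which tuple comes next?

(m=64 n=R k=343 r=-1)

M: ×(-2) each step, so -2, 4, -8, 16, -32 → 64.
N: H, J, L, N, P → R (letters move forward 2 places in the alphabet).
K: 8, 27, 64, 125, 216 → 343 (perfect cubes: 2³, 3³, 4³, …).
R goes -36, -29, -22, -15, -8 → -1 (+7 each step).
Putting it together: (m=64 n=R k=343 r=-1).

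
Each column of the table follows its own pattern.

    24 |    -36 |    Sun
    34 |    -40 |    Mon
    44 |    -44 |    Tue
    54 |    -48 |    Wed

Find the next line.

64  -52  Thu

First component: +10 each step; 24, 34, 44, 54 → 64.
Second component goes -36, -40, -44, -48 → -52 (−4 each step).
Day — runs through the weekdays Mon→Sun: Sun, Mon, Tue, Wed → Thu.
Combining the parts gives 64  -52  Thu.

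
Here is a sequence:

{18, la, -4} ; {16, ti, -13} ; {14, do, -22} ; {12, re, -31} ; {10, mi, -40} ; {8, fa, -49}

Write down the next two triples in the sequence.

{6, sol, -58}, {4, la, -67}

First value: −2 each step; 18, 16, 14, 12, 10, 8 → 6 → 4.
Note: runs through the solfège scale do→ti, so la, ti, do, re, mi, fa → sol → la.
Third value — −9 each step: -4, -13, -22, -31, -40, -49 → -58 → -67.
So the next two triples are {6, sol, -58} and {4, la, -67}.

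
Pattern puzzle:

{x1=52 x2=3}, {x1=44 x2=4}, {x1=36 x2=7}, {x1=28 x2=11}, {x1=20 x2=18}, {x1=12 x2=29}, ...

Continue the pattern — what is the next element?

For the x1, −8 each step: 52, 44, 36, 28, 20, 12 → 4.
X2 — each term is the sum of the two before it: 3, 4, 7, 11, 18, 29 → 47.
Putting it together: {x1=4 x2=47}.

{x1=4 x2=47}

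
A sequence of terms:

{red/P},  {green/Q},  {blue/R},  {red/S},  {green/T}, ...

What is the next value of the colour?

Colour: repeats red → green → blue, so red, green, blue, red, green → blue.

blue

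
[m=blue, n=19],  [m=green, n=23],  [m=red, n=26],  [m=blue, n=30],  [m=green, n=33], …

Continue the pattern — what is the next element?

[m=red, n=37]

M — repeats blue → green → red: blue, green, red, blue, green → red.
N — alternating steps +4, +3, +4, +3, …: 19, 23, 26, 30, 33 → 37.
So the next element is [m=red, n=37].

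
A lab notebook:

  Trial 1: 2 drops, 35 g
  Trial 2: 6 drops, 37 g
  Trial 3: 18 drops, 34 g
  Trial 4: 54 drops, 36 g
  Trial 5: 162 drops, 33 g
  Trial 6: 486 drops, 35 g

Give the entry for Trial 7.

Drops: ×3 each step, so 2, 6, 18, 54, 162, 486 → 1458.
G — alternating steps +2, −3, +2, −3, …: 35, 37, 34, 36, 33, 35 → 32.
So the next record is 1458 drops, 32 g.

1458 drops, 32 g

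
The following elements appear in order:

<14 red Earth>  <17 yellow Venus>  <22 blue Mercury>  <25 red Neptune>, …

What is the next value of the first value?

30

First value goes 14, 17, 22, 25 → 30 (alternating steps +3, +5, +3, +5, …).
For the colour, repeats red → yellow → blue: red, yellow, blue, red → yellow.
Planet: Earth, Venus, Mercury, Neptune → Uranus (runs backward through the planets Mercury→Neptune).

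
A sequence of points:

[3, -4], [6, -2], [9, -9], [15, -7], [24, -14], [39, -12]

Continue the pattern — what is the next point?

First component: each term is the sum of the two before it; 3, 6, 9, 15, 24, 39 → 63.
Second component: alternating steps +2, −7, +2, −7, …; -4, -2, -9, -7, -14, -12 → -19.
So the next point is [63, -19].

[63, -19]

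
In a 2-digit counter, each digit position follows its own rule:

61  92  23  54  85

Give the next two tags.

First digit: 6, 9, 2, 5, 8 → 1 → 4 (+3 each step, mod 10).
Second digit goes 1, 2, 3, 4, 5 → 6 → 7 (+1 each step, mod 10).
Putting the parts together: 16 and then 47.

16, 47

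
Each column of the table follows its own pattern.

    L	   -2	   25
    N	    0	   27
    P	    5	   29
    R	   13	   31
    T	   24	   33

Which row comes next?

Letter goes L, N, P, R, T → V (letters move forward 2 places in the alphabet).
Second component: differences are 2, 5, 8, … (increasing by 3 each time), so -2, 0, 5, 13, 24 → 38.
Third component — +2 each step: 25, 27, 29, 31, 33 → 35.
Combining the parts gives V  38  35.

V  38  35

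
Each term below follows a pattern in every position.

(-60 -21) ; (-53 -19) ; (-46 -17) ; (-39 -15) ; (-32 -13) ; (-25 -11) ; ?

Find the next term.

First value: +7 each step, so -60, -53, -46, -39, -32, -25 → -18.
Second value goes -21, -19, -17, -15, -13, -11 → -9 (+2 each step).
Putting it together: (-18 -9).

(-18 -9)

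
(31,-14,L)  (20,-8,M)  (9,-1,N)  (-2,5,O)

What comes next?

(-13,12,P)

For the first value, −11 each step: 31, 20, 9, -2 → -13.
Second value goes -14, -8, -1, 5 → 12 (alternating steps +6, +7, +6, +7, …).
Letter: L, M, N, O → P (letters move forward 1 place in the alphabet).
Putting it together: (-13,12,P).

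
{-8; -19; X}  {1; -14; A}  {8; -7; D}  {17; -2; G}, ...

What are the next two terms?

{24; 5; J}, {33; 10; M}

First component — alternating steps +9, +7, +9, +7, …: -8, 1, 8, 17 → 24 → 33.
Second component — alternating steps +5, +7, +5, +7, …: -19, -14, -7, -2 → 5 → 10.
Letter — letters move forward 3 places in the alphabet, wrapping Z→A: X, A, D, G → J → M.
Putting the parts together: {24; 5; J} and then {33; 10; M}.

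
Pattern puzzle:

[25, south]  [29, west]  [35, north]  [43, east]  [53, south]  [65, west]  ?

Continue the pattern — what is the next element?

First part: 25, 29, 35, 43, 53, 65 → 79 (differences are 4, 6, 8, … (increasing by 2 each time)).
Direction: south, west, north, east, south, west → north (repeats south → west → north → east).
So the next element is [79, north].

[79, north]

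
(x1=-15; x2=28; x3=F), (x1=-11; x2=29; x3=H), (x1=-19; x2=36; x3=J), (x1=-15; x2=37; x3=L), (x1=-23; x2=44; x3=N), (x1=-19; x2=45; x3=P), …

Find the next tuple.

X1 — alternating steps +4, −8, +4, −8, …: -15, -11, -19, -15, -23, -19 → -27.
X2: alternating steps +1, +7, +1, +7, …; 28, 29, 36, 37, 44, 45 → 52.
X3: letters move forward 2 places in the alphabet, so F, H, J, L, N, P → R.
Combining the parts gives (x1=-27; x2=52; x3=R).

(x1=-27; x2=52; x3=R)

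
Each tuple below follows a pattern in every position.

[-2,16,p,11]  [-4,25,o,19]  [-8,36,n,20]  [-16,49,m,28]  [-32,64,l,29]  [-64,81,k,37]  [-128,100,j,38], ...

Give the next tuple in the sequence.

For the first entry, ×2 each step: -2, -4, -8, -16, -32, -64, -128 → -256.
Second entry — perfect squares: 4², 5², 6², …: 16, 25, 36, 49, 64, 81, 100 → 121.
Letter goes p, o, n, m, l, k, j → i (letters move back 1 place in the alphabet).
For the fourth entry, alternating steps +8, +1, +8, +1, …: 11, 19, 20, 28, 29, 37, 38 → 46.
Combining the parts gives [-256,121,i,46].

[-256,121,i,46]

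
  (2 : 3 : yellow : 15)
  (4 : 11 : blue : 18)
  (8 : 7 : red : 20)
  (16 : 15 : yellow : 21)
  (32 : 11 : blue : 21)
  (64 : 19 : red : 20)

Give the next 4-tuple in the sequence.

(128 : 15 : yellow : 18)

First component — ×2 each step: 2, 4, 8, 16, 32, 64 → 128.
For the second component, alternating steps +8, −4, +8, −4, …: 3, 11, 7, 15, 11, 19 → 15.
Colour: repeats yellow → blue → red, so yellow, blue, red, yellow, blue, red → yellow.
Fourth component: differences are 3, 2, 1, … (decreasing by 1 each time), so 15, 18, 20, 21, 21, 20 → 18.
So the next 4-tuple is (128 : 15 : yellow : 18).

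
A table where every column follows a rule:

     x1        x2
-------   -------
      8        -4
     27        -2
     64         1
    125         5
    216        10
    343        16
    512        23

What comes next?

729  31

Column x1 — perfect cubes: 2³, 3³, 4³, …: 8, 27, 64, 125, 216, 343, 512 → 729.
Column x2 goes -4, -2, 1, 5, 10, 16, 23 → 31 (differences are 2, 3, 4, … (increasing by 1 each time)).
Putting it together: 729  31.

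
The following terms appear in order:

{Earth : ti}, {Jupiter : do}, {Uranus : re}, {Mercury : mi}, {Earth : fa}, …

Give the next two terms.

{Jupiter : sol}, {Uranus : la}

For the planet, repeats Earth → Jupiter → Uranus → Mercury: Earth, Jupiter, Uranus, Mercury, Earth → Jupiter → Uranus.
Note goes ti, do, re, mi, fa → sol → la (runs through the solfège scale do→ti).
Putting the parts together: {Jupiter : sol} and then {Uranus : la}.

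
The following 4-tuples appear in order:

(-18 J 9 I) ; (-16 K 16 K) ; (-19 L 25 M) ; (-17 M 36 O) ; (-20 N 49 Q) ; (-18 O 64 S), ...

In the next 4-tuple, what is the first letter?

P

First letter: letters move forward 1 place in the alphabet; J, K, L, M, N, O → P.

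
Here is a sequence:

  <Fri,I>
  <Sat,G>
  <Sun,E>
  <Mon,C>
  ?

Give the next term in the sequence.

<Tue,A>

Day: runs through the weekdays Mon→Sun, so Fri, Sat, Sun, Mon → Tue.
Letter goes I, G, E, C → A (letters move back 2 places in the alphabet).
So the next term is <Tue,A>.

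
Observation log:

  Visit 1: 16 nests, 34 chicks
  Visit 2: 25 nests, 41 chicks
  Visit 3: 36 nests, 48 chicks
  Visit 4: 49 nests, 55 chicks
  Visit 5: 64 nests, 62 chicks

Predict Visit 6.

For the nests, perfect squares: 4², 5², 6², …: 16, 25, 36, 49, 64 → 81.
For the chicks, +7 each step: 34, 41, 48, 55, 62 → 69.
Putting it together: 81 nests, 69 chicks.

81 nests, 69 chicks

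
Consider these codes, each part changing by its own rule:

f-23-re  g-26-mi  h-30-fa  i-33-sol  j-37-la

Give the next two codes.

k-40-ti then l-44-do

Letter: letters move forward 1 place in the alphabet; f, g, h, i, j → k → l.
Second component goes 23, 26, 30, 33, 37 → 40 → 44 (alternating steps +3, +4, +3, +4, …).
For the note, runs through the solfège scale do→ti: re, mi, fa, sol, la → ti → do.
So the next two codes are k-40-ti and l-44-do.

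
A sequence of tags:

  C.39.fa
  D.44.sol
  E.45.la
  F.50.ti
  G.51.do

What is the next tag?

Letter: letters move forward 1 place in the alphabet, so C, D, E, F, G → H.
Second component: 39, 44, 45, 50, 51 → 56 (alternating steps +5, +1, +5, +1, …).
Note goes fa, sol, la, ti, do → re (runs through the solfège scale do→ti).
Putting it together: H.56.re.

H.56.re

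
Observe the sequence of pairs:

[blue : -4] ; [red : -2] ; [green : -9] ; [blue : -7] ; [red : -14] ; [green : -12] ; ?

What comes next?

[blue : -19]

Colour: repeats blue → red → green; blue, red, green, blue, red, green → blue.
For the second slot, alternating steps +2, −7, +2, −7, …: -4, -2, -9, -7, -14, -12 → -19.
Combining the parts gives [blue : -19].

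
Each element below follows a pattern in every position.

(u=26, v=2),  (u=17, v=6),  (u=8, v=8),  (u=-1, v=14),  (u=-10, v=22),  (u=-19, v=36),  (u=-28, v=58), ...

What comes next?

(u=-37, v=94)

U — −9 each step: 26, 17, 8, -1, -10, -19, -28 → -37.
V — each term is the sum of the two before it: 2, 6, 8, 14, 22, 36, 58 → 94.
Putting it together: (u=-37, v=94).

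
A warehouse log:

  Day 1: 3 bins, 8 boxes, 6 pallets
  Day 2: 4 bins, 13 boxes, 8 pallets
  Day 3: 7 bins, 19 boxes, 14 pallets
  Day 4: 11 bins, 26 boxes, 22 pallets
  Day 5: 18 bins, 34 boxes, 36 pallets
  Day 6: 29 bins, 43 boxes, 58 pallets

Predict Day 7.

47 bins, 53 boxes, 94 pallets

Bins: each term is the sum of the two before it; 3, 4, 7, 11, 18, 29 → 47.
Boxes: differences are 5, 6, 7, … (increasing by 1 each time); 8, 13, 19, 26, 34, 43 → 53.
For the pallets, always 2 × the bins: 6, 8, 14, 22, 36, 58 → 94.
Combining the parts gives 47 bins, 53 boxes, 94 pallets.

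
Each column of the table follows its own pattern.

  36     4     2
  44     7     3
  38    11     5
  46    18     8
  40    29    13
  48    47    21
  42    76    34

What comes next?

First component: 36, 44, 38, 46, 40, 48, 42 → 50 (alternating steps +8, −6, +8, −6, …).
For the second component, each term is the sum of the two before it: 4, 7, 11, 18, 29, 47, 76 → 123.
Third component goes 2, 3, 5, 8, 13, 21, 34 → 55 (each term is the sum of the two before it).
Combining the parts gives 50  123  55.

50  123  55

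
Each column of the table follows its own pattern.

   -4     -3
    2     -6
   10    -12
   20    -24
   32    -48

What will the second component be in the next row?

-96

Second component: -3, -6, -12, -24, -48 → -96 (×2 each step).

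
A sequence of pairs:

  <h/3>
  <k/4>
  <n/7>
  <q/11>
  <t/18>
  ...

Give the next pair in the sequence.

For the letter, letters move forward 3 places in the alphabet: h, k, n, q, t → w.
Second value: each term is the sum of the two before it, so 3, 4, 7, 11, 18 → 29.
Combining the parts gives <w/29>.

<w/29>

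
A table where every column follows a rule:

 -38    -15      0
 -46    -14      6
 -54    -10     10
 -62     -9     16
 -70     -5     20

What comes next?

-78  -4  26

First component goes -38, -46, -54, -62, -70 → -78 (−8 each step).
Second component: alternating steps +1, +4, +1, +4, …, so -15, -14, -10, -9, -5 → -4.
Third component goes 0, 6, 10, 16, 20 → 26 (alternating steps +6, +4, +6, +4, …).
So the next line is -78  -4  26.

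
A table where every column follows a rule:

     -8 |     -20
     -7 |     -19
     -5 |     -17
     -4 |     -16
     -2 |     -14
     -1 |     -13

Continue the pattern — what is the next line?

First component — alternating steps +1, +2, +1, +2, …: -8, -7, -5, -4, -2, -1 → 1.
Second component: always 12 less than the first component, so -20, -19, -17, -16, -14, -13 → -11.
So the next line is 1  -11.

1  -11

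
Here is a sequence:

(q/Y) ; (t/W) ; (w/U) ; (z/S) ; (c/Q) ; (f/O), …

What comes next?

For the first letter, letters move forward 3 places in the alphabet, wrapping Z→A: q, t, w, z, c, f → i.
Second letter — letters move back 2 places in the alphabet: Y, W, U, S, Q, O → M.
Combining the parts gives (i/M).

(i/M)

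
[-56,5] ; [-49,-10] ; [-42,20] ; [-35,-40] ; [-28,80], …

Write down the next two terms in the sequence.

First value goes -56, -49, -42, -35, -28 → -21 → -14 (+7 each step).
Second value: ×(-2) each step; 5, -10, 20, -40, 80 → -160 → 320.
So the next two terms are [-21,-160] and [-14,320].

[-21,-160], [-14,320]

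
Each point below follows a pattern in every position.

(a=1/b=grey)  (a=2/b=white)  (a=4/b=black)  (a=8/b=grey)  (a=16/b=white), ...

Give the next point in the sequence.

A: ×2 each step, so 1, 2, 4, 8, 16 → 32.
B: repeats grey → white → black; grey, white, black, grey, white → black.
Putting it together: (a=32/b=black).

(a=32/b=black)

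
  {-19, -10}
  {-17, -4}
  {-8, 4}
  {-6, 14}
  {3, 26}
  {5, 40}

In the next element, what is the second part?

56

Second part: differences are 6, 8, 10, … (increasing by 2 each time); -10, -4, 4, 14, 26, 40 → 56.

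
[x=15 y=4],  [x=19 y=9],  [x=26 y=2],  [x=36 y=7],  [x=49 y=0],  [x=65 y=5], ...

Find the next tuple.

X goes 15, 19, 26, 36, 49, 65 → 84 (differences are 4, 7, 10, … (increasing by 3 each time)).
Y: alternating steps +5, −7, +5, −7, …, so 4, 9, 2, 7, 0, 5 → -2.
Putting it together: [x=84 y=-2].

[x=84 y=-2]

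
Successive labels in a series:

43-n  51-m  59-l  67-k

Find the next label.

First component: +8 each step; 43, 51, 59, 67 → 75.
Letter — letters move back 1 place in the alphabet: n, m, l, k → j.
So the next label is 75-j.

75-j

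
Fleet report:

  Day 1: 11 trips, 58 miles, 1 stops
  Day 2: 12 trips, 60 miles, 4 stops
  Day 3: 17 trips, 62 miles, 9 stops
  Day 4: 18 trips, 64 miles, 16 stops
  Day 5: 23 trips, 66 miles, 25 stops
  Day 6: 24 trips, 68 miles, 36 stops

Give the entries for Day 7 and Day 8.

29 trips, 70 miles, 49 stops; 30 trips, 72 miles, 64 stops

Trips — alternating steps +1, +5, +1, +5, …: 11, 12, 17, 18, 23, 24 → 29 → 30.
Miles goes 58, 60, 62, 64, 66, 68 → 70 → 72 (+2 each step).
Stops — perfect squares: 1², 2², 3², …: 1, 4, 9, 16, 25, 36 → 49 → 64.
Putting the parts together: 29 trips, 70 miles, 49 stops and then 30 trips, 72 miles, 64 stops.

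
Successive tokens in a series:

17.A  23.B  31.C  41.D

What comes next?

First component — differences are 6, 8, 10, … (increasing by 2 each time): 17, 23, 31, 41 → 53.
Letter goes A, B, C, D → E (letters move forward 1 place in the alphabet).
Putting it together: 53.E.

53.E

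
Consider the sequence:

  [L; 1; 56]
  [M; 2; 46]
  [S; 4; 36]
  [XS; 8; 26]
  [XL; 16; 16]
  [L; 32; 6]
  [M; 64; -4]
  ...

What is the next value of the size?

Size goes L, M, S, XS, XL, L, M → S (repeats L → M → S → XS → XL).

S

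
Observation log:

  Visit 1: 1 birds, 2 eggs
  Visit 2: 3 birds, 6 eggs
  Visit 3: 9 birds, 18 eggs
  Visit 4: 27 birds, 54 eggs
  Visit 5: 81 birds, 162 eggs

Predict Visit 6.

For the birds, ×3 each step: 1, 3, 9, 27, 81 → 243.
Eggs goes 2, 6, 18, 54, 162 → 486 (always 2 × the birds).
Putting it together: 243 birds, 486 eggs.

243 birds, 486 eggs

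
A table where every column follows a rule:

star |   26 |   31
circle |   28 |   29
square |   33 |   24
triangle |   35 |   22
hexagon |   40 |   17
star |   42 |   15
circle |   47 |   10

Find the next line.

square  49  8

Shape: repeats star → circle → square → triangle → hexagon, so star, circle, square, triangle, hexagon, star, circle → square.
Second component — alternating steps +2, +5, +2, +5, …: 26, 28, 33, 35, 40, 42, 47 → 49.
Third component — together with the second component always sums to 57: 31, 29, 24, 22, 17, 15, 10 → 8.
Putting it together: square  49  8.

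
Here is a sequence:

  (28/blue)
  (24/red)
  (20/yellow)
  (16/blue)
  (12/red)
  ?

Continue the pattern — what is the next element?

(8/yellow)

First component: −4 each step; 28, 24, 20, 16, 12 → 8.
Colour — repeats blue → red → yellow: blue, red, yellow, blue, red → yellow.
Combining the parts gives (8/yellow).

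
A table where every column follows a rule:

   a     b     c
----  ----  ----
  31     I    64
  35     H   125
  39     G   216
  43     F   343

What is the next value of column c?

512

Column c: perfect cubes: 4³, 5³, 6³, …; 64, 125, 216, 343 → 512.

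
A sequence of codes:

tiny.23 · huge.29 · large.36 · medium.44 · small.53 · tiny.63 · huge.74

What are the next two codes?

large.86, medium.99

Size: repeats tiny → huge → large → medium → small, so tiny, huge, large, medium, small, tiny, huge → large → medium.
Second component: 23, 29, 36, 44, 53, 63, 74 → 86 → 99 (differences are 6, 7, 8, … (increasing by 1 each time)).
Putting the parts together: large.86 and then medium.99.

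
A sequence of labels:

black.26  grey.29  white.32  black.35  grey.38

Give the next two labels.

Shade: black, grey, white, black, grey → white → black (repeats black → grey → white).
For the second component, +3 each step: 26, 29, 32, 35, 38 → 41 → 44.
So the next two labels are white.41 and black.44.

white.41, black.44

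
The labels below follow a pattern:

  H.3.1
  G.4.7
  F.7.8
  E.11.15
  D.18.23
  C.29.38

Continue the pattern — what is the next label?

B.47.61

Letter goes H, G, F, E, D, C → B (letters move back 1 place in the alphabet).
For the second component, each term is the sum of the two before it: 3, 4, 7, 11, 18, 29 → 47.
Third component — each term is the sum of the two before it: 1, 7, 8, 15, 23, 38 → 61.
Combining the parts gives B.47.61.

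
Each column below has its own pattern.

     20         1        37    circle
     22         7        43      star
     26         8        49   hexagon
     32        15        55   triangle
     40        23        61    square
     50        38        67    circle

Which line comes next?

First component goes 20, 22, 26, 32, 40, 50 → 62 (differences are 2, 4, 6, … (increasing by 2 each time)).
Second component — each term is the sum of the two before it: 1, 7, 8, 15, 23, 38 → 61.
Third component: 37, 43, 49, 55, 61, 67 → 73 (+6 each step).
Shape: repeats circle → star → hexagon → triangle → square; circle, star, hexagon, triangle, square, circle → star.
Combining the parts gives 62  61  73  star.

62  61  73  star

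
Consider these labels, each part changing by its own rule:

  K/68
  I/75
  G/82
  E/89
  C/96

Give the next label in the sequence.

A/103

For the letter, letters move back 2 places in the alphabet: K, I, G, E, C → A.
Second component goes 68, 75, 82, 89, 96 → 103 (+7 each step).
So the next label is A/103.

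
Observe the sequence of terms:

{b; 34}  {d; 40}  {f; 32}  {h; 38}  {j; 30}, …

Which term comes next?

Letter: letters move forward 2 places in the alphabet, so b, d, f, h, j → l.
For the second component, alternating steps +6, −8, +6, −8, …: 34, 40, 32, 38, 30 → 36.
So the next term is {l; 36}.

{l; 36}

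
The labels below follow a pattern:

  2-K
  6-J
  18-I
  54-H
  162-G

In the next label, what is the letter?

F

Letter: letters move back 1 place in the alphabet, so K, J, I, H, G → F.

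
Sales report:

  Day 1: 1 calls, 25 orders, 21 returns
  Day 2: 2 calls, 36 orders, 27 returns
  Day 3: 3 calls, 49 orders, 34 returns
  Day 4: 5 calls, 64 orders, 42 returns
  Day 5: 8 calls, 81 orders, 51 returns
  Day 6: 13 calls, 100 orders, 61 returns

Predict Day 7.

21 calls, 121 orders, 72 returns

Calls: each term is the sum of the two before it; 1, 2, 3, 5, 8, 13 → 21.
Orders: perfect squares: 5², 6², 7², …; 25, 36, 49, 64, 81, 100 → 121.
Returns — differences are 6, 7, 8, … (increasing by 1 each time): 21, 27, 34, 42, 51, 61 → 72.
Combining the parts gives 21 calls, 121 orders, 72 returns.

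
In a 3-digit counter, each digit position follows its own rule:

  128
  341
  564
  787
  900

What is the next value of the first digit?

For the first digit, +2 each step, mod 10: 1, 3, 5, 7, 9 → 1.

1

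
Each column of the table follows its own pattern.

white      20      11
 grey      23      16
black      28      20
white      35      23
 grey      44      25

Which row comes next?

Shade goes white, grey, black, white, grey → black (repeats white → grey → black).
Second component: differences are 3, 5, 7, … (increasing by 2 each time); 20, 23, 28, 35, 44 → 55.
For the third component, differences are 5, 4, 3, … (decreasing by 1 each time): 11, 16, 20, 23, 25 → 26.
Putting it together: black  55  26.

black  55  26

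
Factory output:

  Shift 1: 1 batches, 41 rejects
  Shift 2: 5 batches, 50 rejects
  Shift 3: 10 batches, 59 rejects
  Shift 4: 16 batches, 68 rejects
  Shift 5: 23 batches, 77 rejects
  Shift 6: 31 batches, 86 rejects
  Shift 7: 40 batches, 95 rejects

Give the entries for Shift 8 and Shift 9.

50 batches, 104 rejects; 61 batches, 113 rejects

Batches: differences are 4, 5, 6, … (increasing by 1 each time), so 1, 5, 10, 16, 23, 31, 40 → 50 → 61.
Rejects: +9 each step; 41, 50, 59, 68, 77, 86, 95 → 104 → 113.
Putting the parts together: 50 batches, 104 rejects and then 61 batches, 113 rejects.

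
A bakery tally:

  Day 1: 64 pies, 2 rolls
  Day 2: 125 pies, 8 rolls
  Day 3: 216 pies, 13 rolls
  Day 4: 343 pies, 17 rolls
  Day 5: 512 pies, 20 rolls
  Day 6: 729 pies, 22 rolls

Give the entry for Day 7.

1000 pies, 23 rolls

Pies goes 64, 125, 216, 343, 512, 729 → 1000 (perfect cubes: 4³, 5³, 6³, …).
Rolls: differences are 6, 5, 4, … (decreasing by 1 each time), so 2, 8, 13, 17, 20, 22 → 23.
Putting it together: 1000 pies, 23 rolls.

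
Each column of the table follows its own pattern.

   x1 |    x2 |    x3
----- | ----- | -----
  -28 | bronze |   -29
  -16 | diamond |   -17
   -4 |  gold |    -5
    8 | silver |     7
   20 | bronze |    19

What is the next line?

Column x1: +12 each step, so -28, -16, -4, 8, 20 → 32.
Column x2 — repeats bronze → diamond → gold → silver: bronze, diamond, gold, silver, bronze → diamond.
Column x3: always 1 less than the column x1; -29, -17, -5, 7, 19 → 31.
Combining the parts gives 32  diamond  31.

32  diamond  31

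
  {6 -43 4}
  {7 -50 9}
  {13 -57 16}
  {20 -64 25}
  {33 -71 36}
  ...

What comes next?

First coordinate: 6, 7, 13, 20, 33 → 53 (each term is the sum of the two before it).
For the second coordinate, −7 each step: -43, -50, -57, -64, -71 → -78.
Third coordinate goes 4, 9, 16, 25, 36 → 49 (perfect squares: 2², 3², 4², …).
Combining the parts gives {53 -78 49}.

{53 -78 49}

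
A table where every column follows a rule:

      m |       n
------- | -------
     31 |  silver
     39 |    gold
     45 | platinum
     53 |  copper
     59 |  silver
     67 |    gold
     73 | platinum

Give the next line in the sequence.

81  copper

Column m: 31, 39, 45, 53, 59, 67, 73 → 81 (alternating steps +8, +6, +8, +6, …).
Column n — repeats silver → gold → platinum → copper: silver, gold, platinum, copper, silver, gold, platinum → copper.
So the next line is 81  copper.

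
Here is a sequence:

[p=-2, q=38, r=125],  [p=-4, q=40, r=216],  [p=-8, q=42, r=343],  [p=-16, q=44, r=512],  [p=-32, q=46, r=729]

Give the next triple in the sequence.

[p=-64, q=48, r=1000]

P goes -2, -4, -8, -16, -32 → -64 (×2 each step).
For the q, +2 each step: 38, 40, 42, 44, 46 → 48.
R — perfect cubes: 5³, 6³, 7³, …: 125, 216, 343, 512, 729 → 1000.
So the next triple is [p=-64, q=48, r=1000].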